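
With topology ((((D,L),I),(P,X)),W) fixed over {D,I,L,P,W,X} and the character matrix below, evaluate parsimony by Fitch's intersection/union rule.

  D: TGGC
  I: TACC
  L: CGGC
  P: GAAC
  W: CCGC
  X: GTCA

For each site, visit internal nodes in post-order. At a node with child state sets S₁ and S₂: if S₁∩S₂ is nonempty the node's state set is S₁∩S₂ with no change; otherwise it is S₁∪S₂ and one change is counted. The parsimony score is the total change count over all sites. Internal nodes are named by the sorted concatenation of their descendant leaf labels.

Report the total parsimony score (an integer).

10

site 0, node DL: D={T} ∪ L={C} → {C,T} (+1)
site 0, node DIL: DL={C,T} ∩ I={T} → {T} (+0)
site 0, node PX: P={G} ∩ X={G} → {G} (+0)
site 0, node DILPX: DIL={T} ∪ PX={G} → {G,T} (+1)
site 0, node DILPWX: DILPX={G,T} ∪ W={C} → {C,G,T} (+1)
site 1, node DL: D={G} ∩ L={G} → {G} (+0)
site 1, node DIL: DL={G} ∪ I={A} → {A,G} (+1)
site 1, node PX: P={A} ∪ X={T} → {A,T} (+1)
site 1, node DILPX: DIL={A,G} ∩ PX={A,T} → {A} (+0)
site 1, node DILPWX: DILPX={A} ∪ W={C} → {A,C} (+1)
site 2, node DL: D={G} ∩ L={G} → {G} (+0)
site 2, node DIL: DL={G} ∪ I={C} → {C,G} (+1)
site 2, node PX: P={A} ∪ X={C} → {A,C} (+1)
site 2, node DILPX: DIL={C,G} ∩ PX={A,C} → {C} (+0)
site 2, node DILPWX: DILPX={C} ∪ W={G} → {C,G} (+1)
site 3, node DL: D={C} ∩ L={C} → {C} (+0)
site 3, node DIL: DL={C} ∩ I={C} → {C} (+0)
site 3, node PX: P={C} ∪ X={A} → {A,C} (+1)
site 3, node DILPX: DIL={C} ∩ PX={A,C} → {C} (+0)
site 3, node DILPWX: DILPX={C} ∩ W={C} → {C} (+0)
per-site changes: [3, 3, 3, 1]; total = 10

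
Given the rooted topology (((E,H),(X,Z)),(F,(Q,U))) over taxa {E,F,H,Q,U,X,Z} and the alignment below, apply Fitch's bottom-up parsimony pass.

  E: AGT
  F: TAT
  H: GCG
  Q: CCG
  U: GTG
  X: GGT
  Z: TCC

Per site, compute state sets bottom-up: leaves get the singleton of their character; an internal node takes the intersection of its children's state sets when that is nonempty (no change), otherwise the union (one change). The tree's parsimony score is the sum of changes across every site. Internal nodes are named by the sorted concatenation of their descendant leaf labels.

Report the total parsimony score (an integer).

EH@0: {A} ∪ {G} = {A,G} (union, +1)
XZ@0: {G} ∪ {T} = {G,T} (union, +1)
EHXZ@0: {A,G} ∩ {G,T} = {G} (intersection, +0)
QU@0: {C} ∪ {G} = {C,G} (union, +1)
FQU@0: {T} ∪ {C,G} = {C,G,T} (union, +1)
EFHQUXZ@0: {G} ∩ {C,G,T} = {G} (intersection, +0)
EH@1: {G} ∪ {C} = {C,G} (union, +1)
XZ@1: {G} ∪ {C} = {C,G} (union, +1)
EHXZ@1: {C,G} ∩ {C,G} = {C,G} (intersection, +0)
QU@1: {C} ∪ {T} = {C,T} (union, +1)
FQU@1: {A} ∪ {C,T} = {A,C,T} (union, +1)
EFHQUXZ@1: {C,G} ∩ {A,C,T} = {C} (intersection, +0)
EH@2: {T} ∪ {G} = {G,T} (union, +1)
XZ@2: {T} ∪ {C} = {C,T} (union, +1)
EHXZ@2: {G,T} ∩ {C,T} = {T} (intersection, +0)
QU@2: {G} ∩ {G} = {G} (intersection, +0)
FQU@2: {T} ∪ {G} = {G,T} (union, +1)
EFHQUXZ@2: {T} ∩ {G,T} = {T} (intersection, +0)
per-site changes: [4, 4, 3]; total = 11

11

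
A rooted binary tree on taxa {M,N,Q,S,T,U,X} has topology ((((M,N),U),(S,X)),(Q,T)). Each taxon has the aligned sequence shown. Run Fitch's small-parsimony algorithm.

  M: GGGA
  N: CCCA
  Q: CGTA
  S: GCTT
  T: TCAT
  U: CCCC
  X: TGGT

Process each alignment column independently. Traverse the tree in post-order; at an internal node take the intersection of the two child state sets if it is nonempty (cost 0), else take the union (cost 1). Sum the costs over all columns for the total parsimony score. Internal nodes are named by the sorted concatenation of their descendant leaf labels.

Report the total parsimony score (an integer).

14

site 0, node MN: M={G} ∪ N={C} → {C,G} (+1)
site 0, node MNU: MN={C,G} ∩ U={C} → {C} (+0)
site 0, node SX: S={G} ∪ X={T} → {G,T} (+1)
site 0, node MNSUX: MNU={C} ∪ SX={G,T} → {C,G,T} (+1)
site 0, node QT: Q={C} ∪ T={T} → {C,T} (+1)
site 0, node MNQSTUX: MNSUX={C,G,T} ∩ QT={C,T} → {C,T} (+0)
site 1, node MN: M={G} ∪ N={C} → {C,G} (+1)
site 1, node MNU: MN={C,G} ∩ U={C} → {C} (+0)
site 1, node SX: S={C} ∪ X={G} → {C,G} (+1)
site 1, node MNSUX: MNU={C} ∩ SX={C,G} → {C} (+0)
site 1, node QT: Q={G} ∪ T={C} → {C,G} (+1)
site 1, node MNQSTUX: MNSUX={C} ∩ QT={C,G} → {C} (+0)
site 2, node MN: M={G} ∪ N={C} → {C,G} (+1)
site 2, node MNU: MN={C,G} ∩ U={C} → {C} (+0)
site 2, node SX: S={T} ∪ X={G} → {G,T} (+1)
site 2, node MNSUX: MNU={C} ∪ SX={G,T} → {C,G,T} (+1)
site 2, node QT: Q={T} ∪ T={A} → {A,T} (+1)
site 2, node MNQSTUX: MNSUX={C,G,T} ∩ QT={A,T} → {T} (+0)
site 3, node MN: M={A} ∩ N={A} → {A} (+0)
site 3, node MNU: MN={A} ∪ U={C} → {A,C} (+1)
site 3, node SX: S={T} ∩ X={T} → {T} (+0)
site 3, node MNSUX: MNU={A,C} ∪ SX={T} → {A,C,T} (+1)
site 3, node QT: Q={A} ∪ T={T} → {A,T} (+1)
site 3, node MNQSTUX: MNSUX={A,C,T} ∩ QT={A,T} → {A,T} (+0)
per-site changes: [4, 3, 4, 3]; total = 14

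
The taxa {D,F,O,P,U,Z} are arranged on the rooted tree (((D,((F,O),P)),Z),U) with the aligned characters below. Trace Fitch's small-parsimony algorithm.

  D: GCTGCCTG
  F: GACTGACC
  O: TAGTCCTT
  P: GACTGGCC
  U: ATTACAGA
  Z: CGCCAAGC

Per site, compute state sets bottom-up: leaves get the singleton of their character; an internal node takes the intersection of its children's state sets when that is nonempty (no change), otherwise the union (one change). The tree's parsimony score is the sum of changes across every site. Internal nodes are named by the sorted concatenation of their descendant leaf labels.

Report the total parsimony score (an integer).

24

FO@0: {G} ∪ {T} = {G,T} (union, +1)
FOP@0: {G,T} ∩ {G} = {G} (intersection, +0)
DFOP@0: {G} ∩ {G} = {G} (intersection, +0)
DFOPZ@0: {G} ∪ {C} = {C,G} (union, +1)
DFOPUZ@0: {C,G} ∪ {A} = {A,C,G} (union, +1)
FO@1: {A} ∩ {A} = {A} (intersection, +0)
FOP@1: {A} ∩ {A} = {A} (intersection, +0)
DFOP@1: {C} ∪ {A} = {A,C} (union, +1)
DFOPZ@1: {A,C} ∪ {G} = {A,C,G} (union, +1)
DFOPUZ@1: {A,C,G} ∪ {T} = {A,C,G,T} (union, +1)
FO@2: {C} ∪ {G} = {C,G} (union, +1)
FOP@2: {C,G} ∩ {C} = {C} (intersection, +0)
DFOP@2: {T} ∪ {C} = {C,T} (union, +1)
DFOPZ@2: {C,T} ∩ {C} = {C} (intersection, +0)
DFOPUZ@2: {C} ∪ {T} = {C,T} (union, +1)
FO@3: {T} ∩ {T} = {T} (intersection, +0)
FOP@3: {T} ∩ {T} = {T} (intersection, +0)
DFOP@3: {G} ∪ {T} = {G,T} (union, +1)
DFOPZ@3: {G,T} ∪ {C} = {C,G,T} (union, +1)
DFOPUZ@3: {C,G,T} ∪ {A} = {A,C,G,T} (union, +1)
FO@4: {G} ∪ {C} = {C,G} (union, +1)
FOP@4: {C,G} ∩ {G} = {G} (intersection, +0)
DFOP@4: {C} ∪ {G} = {C,G} (union, +1)
DFOPZ@4: {C,G} ∪ {A} = {A,C,G} (union, +1)
DFOPUZ@4: {A,C,G} ∩ {C} = {C} (intersection, +0)
FO@5: {A} ∪ {C} = {A,C} (union, +1)
FOP@5: {A,C} ∪ {G} = {A,C,G} (union, +1)
DFOP@5: {C} ∩ {A,C,G} = {C} (intersection, +0)
DFOPZ@5: {C} ∪ {A} = {A,C} (union, +1)
DFOPUZ@5: {A,C} ∩ {A} = {A} (intersection, +0)
FO@6: {C} ∪ {T} = {C,T} (union, +1)
FOP@6: {C,T} ∩ {C} = {C} (intersection, +0)
DFOP@6: {T} ∪ {C} = {C,T} (union, +1)
DFOPZ@6: {C,T} ∪ {G} = {C,G,T} (union, +1)
DFOPUZ@6: {C,G,T} ∩ {G} = {G} (intersection, +0)
FO@7: {C} ∪ {T} = {C,T} (union, +1)
FOP@7: {C,T} ∩ {C} = {C} (intersection, +0)
DFOP@7: {G} ∪ {C} = {C,G} (union, +1)
DFOPZ@7: {C,G} ∩ {C} = {C} (intersection, +0)
DFOPUZ@7: {C} ∪ {A} = {A,C} (union, +1)
per-site changes: [3, 3, 3, 3, 3, 3, 3, 3]; total = 24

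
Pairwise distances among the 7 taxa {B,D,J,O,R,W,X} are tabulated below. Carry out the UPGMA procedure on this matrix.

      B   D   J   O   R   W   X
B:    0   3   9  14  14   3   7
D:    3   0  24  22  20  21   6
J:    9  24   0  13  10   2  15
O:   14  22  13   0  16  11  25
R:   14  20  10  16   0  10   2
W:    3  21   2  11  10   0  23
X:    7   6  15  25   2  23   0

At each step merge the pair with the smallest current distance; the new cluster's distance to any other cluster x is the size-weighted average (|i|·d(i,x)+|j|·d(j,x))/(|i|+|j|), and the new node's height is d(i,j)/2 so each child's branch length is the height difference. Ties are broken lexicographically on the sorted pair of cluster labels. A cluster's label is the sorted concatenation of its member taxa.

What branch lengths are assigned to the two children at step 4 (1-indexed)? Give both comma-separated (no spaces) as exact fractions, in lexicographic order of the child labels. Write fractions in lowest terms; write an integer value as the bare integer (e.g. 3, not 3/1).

iteration 1: select J,W (d=2); attach at lengths (1, 1); label the merged cluster JW
  updated: d(B,JW)=6, d(D,JW)=45/2, d(JW,O)=12, d(JW,R)=10, d(JW,X)=19
iteration 2: select R,X (d=2); attach at lengths (1, 1); label the merged cluster RX
  updated: d(B,RX)=21/2, d(D,RX)=13, d(JW,RX)=29/2, d(O,RX)=41/2
iteration 3: select B,D (d=3); attach at lengths (3/2, 3/2); label the merged cluster BD
  updated: d(BD,JW)=57/4, d(BD,O)=18, d(BD,RX)=47/4
iteration 4: select BD,RX (d=47/4); attach at lengths (35/8, 39/8); label the merged cluster BDRX
  updated: d(BDRX,JW)=115/8, d(BDRX,O)=77/4
iteration 5: select JW,O (d=12); attach at lengths (5, 6); label the merged cluster JOW
  updated: d(BDRX,JOW)=16
iteration 6: select BDRX,JOW (d=16); attach at lengths (17/8, 2); label the merged cluster BDJORWX
final tree: (((B:3/2,D:3/2):35/8,(R:1,X:1):39/8):17/8,((J:1,W:1):5,O:6):2)
total length: 251/8

35/8,39/8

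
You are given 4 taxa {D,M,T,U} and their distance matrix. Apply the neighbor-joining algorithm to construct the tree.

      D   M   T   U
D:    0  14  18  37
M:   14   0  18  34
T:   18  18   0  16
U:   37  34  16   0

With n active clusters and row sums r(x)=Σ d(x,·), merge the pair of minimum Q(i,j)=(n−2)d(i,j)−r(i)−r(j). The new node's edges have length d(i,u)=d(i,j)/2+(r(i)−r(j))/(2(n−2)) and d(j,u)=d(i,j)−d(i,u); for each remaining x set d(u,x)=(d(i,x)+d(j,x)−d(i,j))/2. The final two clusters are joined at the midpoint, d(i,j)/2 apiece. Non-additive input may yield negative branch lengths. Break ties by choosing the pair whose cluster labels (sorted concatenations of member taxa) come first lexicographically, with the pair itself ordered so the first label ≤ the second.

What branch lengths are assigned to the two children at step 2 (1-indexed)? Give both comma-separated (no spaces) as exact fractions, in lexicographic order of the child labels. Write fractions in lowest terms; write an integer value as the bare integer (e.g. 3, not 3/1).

47/4,-3/4

step 1: merge (D,M) at d=14, Q=-107; branch lengths D→31/4, M→25/4; new cluster DM
  updated: d(DM,T)=11, d(DM,U)=57/2
step 2: merge (DM,T) at d=11, Q=-111/2; branch lengths DM→47/4, T→-3/4; new cluster DMT
  updated: d(DMT,U)=67/4
step 3: merge (DMT,U) at d=67/4; branch lengths DMT→67/8, U→67/8; new cluster DMTU
final tree: (((D:31/4,M:25/4):47/4,T:-3/4):67/8,U:67/8)
total length: 167/4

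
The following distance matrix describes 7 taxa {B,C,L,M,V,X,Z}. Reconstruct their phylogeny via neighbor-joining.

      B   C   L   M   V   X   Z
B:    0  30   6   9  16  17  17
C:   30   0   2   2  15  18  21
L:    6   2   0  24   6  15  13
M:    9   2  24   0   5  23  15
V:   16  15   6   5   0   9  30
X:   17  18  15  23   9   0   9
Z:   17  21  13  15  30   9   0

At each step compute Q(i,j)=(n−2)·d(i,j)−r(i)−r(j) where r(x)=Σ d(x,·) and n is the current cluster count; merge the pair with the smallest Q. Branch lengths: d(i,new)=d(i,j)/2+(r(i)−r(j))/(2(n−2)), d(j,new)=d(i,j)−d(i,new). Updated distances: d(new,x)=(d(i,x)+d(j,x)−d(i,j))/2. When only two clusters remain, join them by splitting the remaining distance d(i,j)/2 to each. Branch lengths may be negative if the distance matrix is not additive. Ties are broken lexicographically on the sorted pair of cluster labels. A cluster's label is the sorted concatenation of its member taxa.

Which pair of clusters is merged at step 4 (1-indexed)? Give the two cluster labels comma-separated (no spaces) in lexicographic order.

1. join C+M (d=2, Q=-156) ⇒ CM; edges |C|=2, |M|=0
  updated: d(B,CM)=37/2, d(CM,L)=12, d(CM,V)=9, d(CM,X)=39/2, d(CM,Z)=17
2. join X+Z (d=9, Q=-239/2) ⇒ XZ; edges |X|=39/16, |Z|=105/16
  updated: d(B,XZ)=25/2, d(CM,XZ)=55/4, d(L,XZ)=19/2, d(V,XZ)=15
3. join CM+V (d=9, Q=-289/4) ⇒ CMV; edges |CM|=137/24, |V|=79/24
  updated: d(B,CMV)=51/4, d(CMV,L)=9/2, d(CMV,XZ)=79/8
4. join B+L (d=6, Q=-157/4) ⇒ BL; edges |B|=93/16, |L|=3/16
  updated: d(BL,CMV)=45/8, d(BL,XZ)=8
5. join BL+CMV (d=45/8, Q=-47/2) ⇒ BCLMV; edges |BL|=15/8, |CMV|=15/4
  updated: d(BCLMV,XZ)=49/8
6. join BCLMV+XZ (d=49/8) ⇒ BCLMVXZ; edges |BCLMV|=49/16, |XZ|=49/16
final tree: (((B:93/16,L:3/16):15/8,((C:2,M:0):137/24,V:79/24):15/4):49/16,(X:39/16,Z:105/16):49/16)
total length: 151/4

B,L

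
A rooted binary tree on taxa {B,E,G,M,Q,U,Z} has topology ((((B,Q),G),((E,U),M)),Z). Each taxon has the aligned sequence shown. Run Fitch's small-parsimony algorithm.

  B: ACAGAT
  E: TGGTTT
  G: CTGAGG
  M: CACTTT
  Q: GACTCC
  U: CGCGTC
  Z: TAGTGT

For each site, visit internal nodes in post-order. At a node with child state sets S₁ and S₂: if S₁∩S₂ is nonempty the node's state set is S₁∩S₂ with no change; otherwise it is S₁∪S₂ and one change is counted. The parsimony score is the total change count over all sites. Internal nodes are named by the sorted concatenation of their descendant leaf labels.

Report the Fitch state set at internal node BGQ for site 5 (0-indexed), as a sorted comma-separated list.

C,G,T

[col 0] BQ: children B:{A}, Q:{G} ∪→ {A,G}; cost 1
[col 0] BGQ: children BQ:{A,G}, G:{C} ∪→ {A,C,G}; cost 1
[col 0] EU: children E:{T}, U:{C} ∪→ {C,T}; cost 1
[col 0] EMU: children EU:{C,T}, M:{C} ∩→ {C}; cost 0
[col 0] BEGMQU: children BGQ:{A,C,G}, EMU:{C} ∩→ {C}; cost 0
[col 0] BEGMQUZ: children BEGMQU:{C}, Z:{T} ∪→ {C,T}; cost 1
[col 1] BQ: children B:{C}, Q:{A} ∪→ {A,C}; cost 1
[col 1] BGQ: children BQ:{A,C}, G:{T} ∪→ {A,C,T}; cost 1
[col 1] EU: children E:{G}, U:{G} ∩→ {G}; cost 0
[col 1] EMU: children EU:{G}, M:{A} ∪→ {A,G}; cost 1
[col 1] BEGMQU: children BGQ:{A,C,T}, EMU:{A,G} ∩→ {A}; cost 0
[col 1] BEGMQUZ: children BEGMQU:{A}, Z:{A} ∩→ {A}; cost 0
[col 2] BQ: children B:{A}, Q:{C} ∪→ {A,C}; cost 1
[col 2] BGQ: children BQ:{A,C}, G:{G} ∪→ {A,C,G}; cost 1
[col 2] EU: children E:{G}, U:{C} ∪→ {C,G}; cost 1
[col 2] EMU: children EU:{C,G}, M:{C} ∩→ {C}; cost 0
[col 2] BEGMQU: children BGQ:{A,C,G}, EMU:{C} ∩→ {C}; cost 0
[col 2] BEGMQUZ: children BEGMQU:{C}, Z:{G} ∪→ {C,G}; cost 1
[col 3] BQ: children B:{G}, Q:{T} ∪→ {G,T}; cost 1
[col 3] BGQ: children BQ:{G,T}, G:{A} ∪→ {A,G,T}; cost 1
[col 3] EU: children E:{T}, U:{G} ∪→ {G,T}; cost 1
[col 3] EMU: children EU:{G,T}, M:{T} ∩→ {T}; cost 0
[col 3] BEGMQU: children BGQ:{A,G,T}, EMU:{T} ∩→ {T}; cost 0
[col 3] BEGMQUZ: children BEGMQU:{T}, Z:{T} ∩→ {T}; cost 0
[col 4] BQ: children B:{A}, Q:{C} ∪→ {A,C}; cost 1
[col 4] BGQ: children BQ:{A,C}, G:{G} ∪→ {A,C,G}; cost 1
[col 4] EU: children E:{T}, U:{T} ∩→ {T}; cost 0
[col 4] EMU: children EU:{T}, M:{T} ∩→ {T}; cost 0
[col 4] BEGMQU: children BGQ:{A,C,G}, EMU:{T} ∪→ {A,C,G,T}; cost 1
[col 4] BEGMQUZ: children BEGMQU:{A,C,G,T}, Z:{G} ∩→ {G}; cost 0
[col 5] BQ: children B:{T}, Q:{C} ∪→ {C,T}; cost 1
[col 5] BGQ: children BQ:{C,T}, G:{G} ∪→ {C,G,T}; cost 1
[col 5] EU: children E:{T}, U:{C} ∪→ {C,T}; cost 1
[col 5] EMU: children EU:{C,T}, M:{T} ∩→ {T}; cost 0
[col 5] BEGMQU: children BGQ:{C,G,T}, EMU:{T} ∩→ {T}; cost 0
[col 5] BEGMQUZ: children BEGMQU:{T}, Z:{T} ∩→ {T}; cost 0
per-site changes: [4, 3, 4, 3, 3, 3]; total = 20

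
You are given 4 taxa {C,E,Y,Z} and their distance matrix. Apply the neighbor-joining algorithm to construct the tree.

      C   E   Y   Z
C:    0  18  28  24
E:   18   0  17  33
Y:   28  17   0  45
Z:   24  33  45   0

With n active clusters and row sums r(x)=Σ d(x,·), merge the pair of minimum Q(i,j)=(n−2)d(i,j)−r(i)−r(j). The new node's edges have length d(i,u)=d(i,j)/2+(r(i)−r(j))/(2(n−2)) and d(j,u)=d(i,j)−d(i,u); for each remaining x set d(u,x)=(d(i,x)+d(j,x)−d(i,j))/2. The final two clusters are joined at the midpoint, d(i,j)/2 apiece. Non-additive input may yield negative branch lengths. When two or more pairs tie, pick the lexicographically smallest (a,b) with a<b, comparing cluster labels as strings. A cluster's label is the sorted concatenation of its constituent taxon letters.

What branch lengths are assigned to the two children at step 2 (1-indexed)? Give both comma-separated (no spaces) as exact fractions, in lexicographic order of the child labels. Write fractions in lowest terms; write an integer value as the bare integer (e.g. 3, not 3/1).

21/2,3

iteration 1: select C,Z (d=24, Q=-124); attach at lengths (4, 20); label the merged cluster CZ
  updated: d(CZ,E)=27/2, d(CZ,Y)=49/2
iteration 2: select CZ,E (d=27/2, Q=-55); attach at lengths (21/2, 3); label the merged cluster CEZ
  updated: d(CEZ,Y)=14
iteration 3: select CEZ,Y (d=14); attach at lengths (7, 7); label the merged cluster CEYZ
final tree: (((C:4,Z:20):21/2,E:3):7,Y:7)
total length: 103/2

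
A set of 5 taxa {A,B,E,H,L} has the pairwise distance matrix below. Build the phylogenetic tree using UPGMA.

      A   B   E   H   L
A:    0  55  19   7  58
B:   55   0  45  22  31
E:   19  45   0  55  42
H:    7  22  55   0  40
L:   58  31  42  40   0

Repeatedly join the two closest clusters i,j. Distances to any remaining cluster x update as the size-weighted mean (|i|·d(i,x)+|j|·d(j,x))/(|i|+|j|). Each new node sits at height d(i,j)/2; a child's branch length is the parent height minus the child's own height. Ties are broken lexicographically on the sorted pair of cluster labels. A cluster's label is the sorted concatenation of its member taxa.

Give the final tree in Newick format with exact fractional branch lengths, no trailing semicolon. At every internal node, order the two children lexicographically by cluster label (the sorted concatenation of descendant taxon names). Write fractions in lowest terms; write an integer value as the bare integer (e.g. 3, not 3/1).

(((A:7/2,H:7/2):15,E:37/2):10/3,(B:31/2,L:31/2):19/3)

iteration 1: select A,H (d=7); attach at lengths (7/2, 7/2); label the merged cluster AH
  updated: d(AH,B)=77/2, d(AH,E)=37, d(AH,L)=49
iteration 2: select B,L (d=31); attach at lengths (31/2, 31/2); label the merged cluster BL
  updated: d(AH,BL)=175/4, d(BL,E)=87/2
iteration 3: select AH,E (d=37); attach at lengths (15, 37/2); label the merged cluster AEH
  updated: d(AEH,BL)=131/3
iteration 4: select AEH,BL (d=131/3); attach at lengths (10/3, 19/3); label the merged cluster ABEHL
final tree: (((A:7/2,H:7/2):15,E:37/2):10/3,(B:31/2,L:31/2):19/3)
total length: 487/6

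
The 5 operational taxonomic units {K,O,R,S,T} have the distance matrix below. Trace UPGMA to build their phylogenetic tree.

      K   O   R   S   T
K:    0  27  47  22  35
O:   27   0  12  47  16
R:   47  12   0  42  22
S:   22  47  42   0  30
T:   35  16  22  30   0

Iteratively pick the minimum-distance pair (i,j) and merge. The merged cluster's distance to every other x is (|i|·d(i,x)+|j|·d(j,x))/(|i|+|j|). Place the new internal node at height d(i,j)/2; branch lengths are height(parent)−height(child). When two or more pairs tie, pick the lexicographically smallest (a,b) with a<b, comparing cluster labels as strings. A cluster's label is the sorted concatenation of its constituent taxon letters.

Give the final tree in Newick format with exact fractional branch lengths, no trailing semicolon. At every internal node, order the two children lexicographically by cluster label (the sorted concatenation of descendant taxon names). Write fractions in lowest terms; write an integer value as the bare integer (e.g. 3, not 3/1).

1. join O+R (d=12) ⇒ OR; edges |O|=6, |R|=6
  updated: d(K,OR)=37, d(OR,S)=89/2, d(OR,T)=19
2. join OR+T (d=19) ⇒ ORT; edges |OR|=7/2, |T|=19/2
  updated: d(K,ORT)=109/3, d(ORT,S)=119/3
3. join K+S (d=22) ⇒ KS; edges |K|=11, |S|=11
  updated: d(KS,ORT)=38
4. join KS+ORT (d=38) ⇒ KORST; edges |KS|=8, |ORT|=19/2
final tree: ((K:11,S:11):8,((O:6,R:6):7/2,T:19/2):19/2)
total length: 129/2

((K:11,S:11):8,((O:6,R:6):7/2,T:19/2):19/2)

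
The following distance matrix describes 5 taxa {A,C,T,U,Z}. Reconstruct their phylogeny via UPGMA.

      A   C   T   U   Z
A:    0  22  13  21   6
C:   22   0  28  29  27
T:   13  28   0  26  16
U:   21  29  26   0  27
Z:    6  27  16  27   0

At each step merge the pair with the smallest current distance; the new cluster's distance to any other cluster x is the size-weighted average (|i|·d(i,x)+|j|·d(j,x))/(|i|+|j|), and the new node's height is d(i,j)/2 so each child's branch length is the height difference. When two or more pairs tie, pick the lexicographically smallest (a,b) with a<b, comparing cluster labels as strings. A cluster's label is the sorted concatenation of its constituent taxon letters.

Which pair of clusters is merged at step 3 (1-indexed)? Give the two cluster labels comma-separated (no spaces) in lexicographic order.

ATZ,U

1. join A+Z (d=6) ⇒ AZ; edges |A|=3, |Z|=3
  updated: d(AZ,C)=49/2, d(AZ,T)=29/2, d(AZ,U)=24
2. join AZ+T (d=29/2) ⇒ ATZ; edges |AZ|=17/4, |T|=29/4
  updated: d(ATZ,C)=77/3, d(ATZ,U)=74/3
3. join ATZ+U (d=74/3) ⇒ ATUZ; edges |ATZ|=61/12, |U|=37/3
  updated: d(ATUZ,C)=53/2
4. join ATUZ+C (d=53/2) ⇒ ACTUZ; edges |ATUZ|=11/12, |C|=53/4
final tree: ((((A:3,Z:3):17/4,T:29/4):61/12,U:37/3):11/12,C:53/4)
total length: 589/12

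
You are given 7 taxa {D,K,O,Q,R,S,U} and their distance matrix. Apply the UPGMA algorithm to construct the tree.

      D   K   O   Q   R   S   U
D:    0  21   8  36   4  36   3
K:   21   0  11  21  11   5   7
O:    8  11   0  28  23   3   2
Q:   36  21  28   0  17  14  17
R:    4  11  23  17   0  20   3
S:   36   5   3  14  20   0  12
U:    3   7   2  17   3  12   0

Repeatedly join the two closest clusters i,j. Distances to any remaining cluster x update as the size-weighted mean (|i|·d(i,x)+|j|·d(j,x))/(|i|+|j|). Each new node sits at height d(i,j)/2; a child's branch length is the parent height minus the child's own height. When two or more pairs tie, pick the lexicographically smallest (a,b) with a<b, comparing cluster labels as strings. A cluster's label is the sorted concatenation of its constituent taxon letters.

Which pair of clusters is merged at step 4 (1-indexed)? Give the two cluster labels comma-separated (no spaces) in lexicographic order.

KS,OU

step 1: merge (O,U) at d=2; branch lengths O→1, U→1; new cluster OU
  updated: d(D,OU)=11/2, d(K,OU)=9, d(OU,Q)=45/2, d(OU,R)=13, d(OU,S)=15/2
step 2: merge (D,R) at d=4; branch lengths D→2, R→2; new cluster DR
  updated: d(DR,K)=16, d(DR,OU)=37/4, d(DR,Q)=53/2, d(DR,S)=28
step 3: merge (K,S) at d=5; branch lengths K→5/2, S→5/2; new cluster KS
  updated: d(DR,KS)=22, d(KS,OU)=33/4, d(KS,Q)=35/2
step 4: merge (KS,OU) at d=33/4; branch lengths KS→13/8, OU→25/8; new cluster KOSU
  updated: d(DR,KOSU)=125/8, d(KOSU,Q)=20
step 5: merge (DR,KOSU) at d=125/8; branch lengths DR→93/16, KOSU→59/16; new cluster DKORSU
  updated: d(DKORSU,Q)=133/6
step 6: merge (DKORSU,Q) at d=133/6; branch lengths DKORSU→157/48, Q→133/12; new cluster DKOQRSU
final tree: (((D:2,R:2):93/16,((K:5/2,S:5/2):13/8,(O:1,U:1):25/8):59/16):157/48,Q:133/12)
total length: 1901/48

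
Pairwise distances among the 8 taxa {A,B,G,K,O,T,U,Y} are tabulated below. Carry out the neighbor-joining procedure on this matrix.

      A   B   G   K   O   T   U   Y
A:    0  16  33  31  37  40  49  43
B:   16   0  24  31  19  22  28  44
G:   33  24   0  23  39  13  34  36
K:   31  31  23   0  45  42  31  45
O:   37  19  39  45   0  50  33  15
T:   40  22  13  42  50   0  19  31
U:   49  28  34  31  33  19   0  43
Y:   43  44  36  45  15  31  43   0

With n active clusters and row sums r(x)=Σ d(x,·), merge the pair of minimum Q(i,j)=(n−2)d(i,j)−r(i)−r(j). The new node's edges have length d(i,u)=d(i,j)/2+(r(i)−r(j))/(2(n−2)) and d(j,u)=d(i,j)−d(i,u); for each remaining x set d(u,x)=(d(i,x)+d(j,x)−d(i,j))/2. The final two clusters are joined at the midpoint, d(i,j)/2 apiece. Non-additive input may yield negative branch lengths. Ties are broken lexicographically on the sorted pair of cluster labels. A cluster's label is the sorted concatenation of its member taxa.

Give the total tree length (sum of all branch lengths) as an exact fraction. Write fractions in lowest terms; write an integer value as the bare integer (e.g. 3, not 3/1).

845/8

iteration 1: select O,Y (d=15, Q=-405); attach at lengths (71/12, 109/12); label the merged cluster OY
  updated: d(A,OY)=65/2, d(B,OY)=24, d(G,OY)=30, d(K,OY)=75/2, d(OY,T)=33, d(OY,U)=61/2
iteration 2: select A,B (d=16, Q=-533/2); attach at lengths (273/20, 47/20); label the merged cluster AB
  updated: d(AB,G)=41/2, d(AB,K)=23, d(AB,OY)=81/4, d(AB,T)=23, d(AB,U)=61/2
iteration 3: select T,U (d=19, Q=-199); attach at lengths (61/8, 91/8); label the merged cluster TU
  updated: d(AB,TU)=69/4, d(G,TU)=14, d(K,TU)=27, d(OY,TU)=89/4
iteration 4: select AB,OY (d=81/4, Q=-521/4); attach at lengths (127/24, 359/24); label the merged cluster ABOY
  updated: d(ABOY,G)=121/8, d(ABOY,K)=161/8, d(ABOY,TU)=77/8
iteration 5: select ABOY,TU (d=77/8, Q=-305/4); attach at lengths (27/8, 25/4); label the merged cluster ABOTUY
  updated: d(ABOTUY,G)=39/4, d(ABOTUY,K)=75/4
iteration 6: select ABOTUY,G (d=39/4, Q=-103/2); attach at lengths (11/4, 7); label the merged cluster ABGOTUY
  updated: d(ABGOTUY,K)=16
iteration 7: select ABGOTUY,K (d=16); attach at lengths (8, 8); label the merged cluster ABGKOTUY
final tree: (((((A:273/20,B:47/20):127/24,(O:71/12,Y:109/12):359/24):27/8,(T:61/8,U:91/8):25/4):11/4,G:7):8,K:8)
total length: 845/8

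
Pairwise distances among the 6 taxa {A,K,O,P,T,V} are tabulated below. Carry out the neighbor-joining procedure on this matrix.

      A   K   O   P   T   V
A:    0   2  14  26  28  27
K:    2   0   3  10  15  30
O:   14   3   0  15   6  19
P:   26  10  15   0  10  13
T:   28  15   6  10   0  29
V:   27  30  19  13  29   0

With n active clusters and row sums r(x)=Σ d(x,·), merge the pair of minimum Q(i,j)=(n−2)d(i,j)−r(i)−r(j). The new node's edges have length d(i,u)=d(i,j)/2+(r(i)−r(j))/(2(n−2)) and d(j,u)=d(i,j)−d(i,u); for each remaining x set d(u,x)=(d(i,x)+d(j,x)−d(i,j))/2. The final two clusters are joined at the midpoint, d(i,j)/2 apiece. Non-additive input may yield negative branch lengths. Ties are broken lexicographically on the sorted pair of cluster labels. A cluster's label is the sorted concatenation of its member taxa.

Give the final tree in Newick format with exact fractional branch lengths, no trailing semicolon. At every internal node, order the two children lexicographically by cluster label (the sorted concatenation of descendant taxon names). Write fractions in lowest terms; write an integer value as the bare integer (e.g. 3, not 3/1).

iteration 1: select A,K (d=2, Q=-149); attach at lengths (45/8, -29/8); label the merged cluster AK
  updated: d(AK,O)=15/2, d(AK,P)=17, d(AK,T)=41/2, d(AK,V)=55/2
iteration 2: select P,V (d=13, Q=-209/2); attach at lengths (11/12, 145/12); label the merged cluster PV
  updated: d(AK,PV)=63/4, d(O,PV)=21/2, d(PV,T)=13
iteration 3: select AK,O (d=15/2, Q=-211/4); attach at lengths (139/16, -19/16); label the merged cluster AKO
  updated: d(AKO,PV)=75/8, d(AKO,T)=19/2
iteration 4: select AKO,PV (d=75/8, Q=-255/8); attach at lengths (47/16, 103/16); label the merged cluster AKOPV
  updated: d(AKOPV,T)=105/16
iteration 5: select AKOPV,T (d=105/16); attach at lengths (105/32, 105/32); label the merged cluster AKOPTV
final tree: ((((A:45/8,K:-29/8):139/16,O:-19/16):47/16,(P:11/12,V:145/12):103/16):105/32,T:105/32)
total length: 615/16

((((A:45/8,K:-29/8):139/16,O:-19/16):47/16,(P:11/12,V:145/12):103/16):105/32,T:105/32)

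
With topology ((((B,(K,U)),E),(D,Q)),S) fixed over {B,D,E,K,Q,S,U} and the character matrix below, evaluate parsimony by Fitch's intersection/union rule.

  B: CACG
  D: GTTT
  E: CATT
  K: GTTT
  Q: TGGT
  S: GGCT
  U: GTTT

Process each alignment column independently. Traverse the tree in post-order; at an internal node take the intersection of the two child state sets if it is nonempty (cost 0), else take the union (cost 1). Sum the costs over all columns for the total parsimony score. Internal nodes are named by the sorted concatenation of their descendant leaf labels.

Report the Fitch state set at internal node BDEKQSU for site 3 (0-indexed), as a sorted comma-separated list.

site 0, node KU: K={G} ∩ U={G} → {G} (+0)
site 0, node BKU: B={C} ∪ KU={G} → {C,G} (+1)
site 0, node BEKU: BKU={C,G} ∩ E={C} → {C} (+0)
site 0, node DQ: D={G} ∪ Q={T} → {G,T} (+1)
site 0, node BDEKQU: BEKU={C} ∪ DQ={G,T} → {C,G,T} (+1)
site 0, node BDEKQSU: BDEKQU={C,G,T} ∩ S={G} → {G} (+0)
site 1, node KU: K={T} ∩ U={T} → {T} (+0)
site 1, node BKU: B={A} ∪ KU={T} → {A,T} (+1)
site 1, node BEKU: BKU={A,T} ∩ E={A} → {A} (+0)
site 1, node DQ: D={T} ∪ Q={G} → {G,T} (+1)
site 1, node BDEKQU: BEKU={A} ∪ DQ={G,T} → {A,G,T} (+1)
site 1, node BDEKQSU: BDEKQU={A,G,T} ∩ S={G} → {G} (+0)
site 2, node KU: K={T} ∩ U={T} → {T} (+0)
site 2, node BKU: B={C} ∪ KU={T} → {C,T} (+1)
site 2, node BEKU: BKU={C,T} ∩ E={T} → {T} (+0)
site 2, node DQ: D={T} ∪ Q={G} → {G,T} (+1)
site 2, node BDEKQU: BEKU={T} ∩ DQ={G,T} → {T} (+0)
site 2, node BDEKQSU: BDEKQU={T} ∪ S={C} → {C,T} (+1)
site 3, node KU: K={T} ∩ U={T} → {T} (+0)
site 3, node BKU: B={G} ∪ KU={T} → {G,T} (+1)
site 3, node BEKU: BKU={G,T} ∩ E={T} → {T} (+0)
site 3, node DQ: D={T} ∩ Q={T} → {T} (+0)
site 3, node BDEKQU: BEKU={T} ∩ DQ={T} → {T} (+0)
site 3, node BDEKQSU: BDEKQU={T} ∩ S={T} → {T} (+0)
per-site changes: [3, 3, 3, 1]; total = 10

T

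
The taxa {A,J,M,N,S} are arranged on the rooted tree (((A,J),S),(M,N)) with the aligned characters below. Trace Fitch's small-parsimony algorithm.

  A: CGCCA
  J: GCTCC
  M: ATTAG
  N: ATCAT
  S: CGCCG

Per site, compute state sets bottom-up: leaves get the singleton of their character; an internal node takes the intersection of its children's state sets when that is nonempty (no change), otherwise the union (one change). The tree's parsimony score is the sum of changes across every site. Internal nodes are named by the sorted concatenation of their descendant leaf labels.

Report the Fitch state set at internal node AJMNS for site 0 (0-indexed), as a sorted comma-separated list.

A,C

[col 0] AJ: children A:{C}, J:{G} ∪→ {C,G}; cost 1
[col 0] AJS: children AJ:{C,G}, S:{C} ∩→ {C}; cost 0
[col 0] MN: children M:{A}, N:{A} ∩→ {A}; cost 0
[col 0] AJMNS: children AJS:{C}, MN:{A} ∪→ {A,C}; cost 1
[col 1] AJ: children A:{G}, J:{C} ∪→ {C,G}; cost 1
[col 1] AJS: children AJ:{C,G}, S:{G} ∩→ {G}; cost 0
[col 1] MN: children M:{T}, N:{T} ∩→ {T}; cost 0
[col 1] AJMNS: children AJS:{G}, MN:{T} ∪→ {G,T}; cost 1
[col 2] AJ: children A:{C}, J:{T} ∪→ {C,T}; cost 1
[col 2] AJS: children AJ:{C,T}, S:{C} ∩→ {C}; cost 0
[col 2] MN: children M:{T}, N:{C} ∪→ {C,T}; cost 1
[col 2] AJMNS: children AJS:{C}, MN:{C,T} ∩→ {C}; cost 0
[col 3] AJ: children A:{C}, J:{C} ∩→ {C}; cost 0
[col 3] AJS: children AJ:{C}, S:{C} ∩→ {C}; cost 0
[col 3] MN: children M:{A}, N:{A} ∩→ {A}; cost 0
[col 3] AJMNS: children AJS:{C}, MN:{A} ∪→ {A,C}; cost 1
[col 4] AJ: children A:{A}, J:{C} ∪→ {A,C}; cost 1
[col 4] AJS: children AJ:{A,C}, S:{G} ∪→ {A,C,G}; cost 1
[col 4] MN: children M:{G}, N:{T} ∪→ {G,T}; cost 1
[col 4] AJMNS: children AJS:{A,C,G}, MN:{G,T} ∩→ {G}; cost 0
per-site changes: [2, 2, 2, 1, 3]; total = 10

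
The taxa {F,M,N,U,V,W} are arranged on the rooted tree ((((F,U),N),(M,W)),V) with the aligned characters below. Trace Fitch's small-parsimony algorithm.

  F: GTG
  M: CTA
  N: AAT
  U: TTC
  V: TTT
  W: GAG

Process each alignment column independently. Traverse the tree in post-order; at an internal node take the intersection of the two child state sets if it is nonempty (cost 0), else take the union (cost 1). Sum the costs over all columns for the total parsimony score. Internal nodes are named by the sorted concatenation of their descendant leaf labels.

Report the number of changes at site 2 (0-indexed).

site 0, node FU: F={G} ∪ U={T} → {G,T} (+1)
site 0, node FNU: FU={G,T} ∪ N={A} → {A,G,T} (+1)
site 0, node MW: M={C} ∪ W={G} → {C,G} (+1)
site 0, node FMNUW: FNU={A,G,T} ∩ MW={C,G} → {G} (+0)
site 0, node FMNUVW: FMNUW={G} ∪ V={T} → {G,T} (+1)
site 1, node FU: F={T} ∩ U={T} → {T} (+0)
site 1, node FNU: FU={T} ∪ N={A} → {A,T} (+1)
site 1, node MW: M={T} ∪ W={A} → {A,T} (+1)
site 1, node FMNUW: FNU={A,T} ∩ MW={A,T} → {A,T} (+0)
site 1, node FMNUVW: FMNUW={A,T} ∩ V={T} → {T} (+0)
site 2, node FU: F={G} ∪ U={C} → {C,G} (+1)
site 2, node FNU: FU={C,G} ∪ N={T} → {C,G,T} (+1)
site 2, node MW: M={A} ∪ W={G} → {A,G} (+1)
site 2, node FMNUW: FNU={C,G,T} ∩ MW={A,G} → {G} (+0)
site 2, node FMNUVW: FMNUW={G} ∪ V={T} → {G,T} (+1)
per-site changes: [4, 2, 4]; total = 10

4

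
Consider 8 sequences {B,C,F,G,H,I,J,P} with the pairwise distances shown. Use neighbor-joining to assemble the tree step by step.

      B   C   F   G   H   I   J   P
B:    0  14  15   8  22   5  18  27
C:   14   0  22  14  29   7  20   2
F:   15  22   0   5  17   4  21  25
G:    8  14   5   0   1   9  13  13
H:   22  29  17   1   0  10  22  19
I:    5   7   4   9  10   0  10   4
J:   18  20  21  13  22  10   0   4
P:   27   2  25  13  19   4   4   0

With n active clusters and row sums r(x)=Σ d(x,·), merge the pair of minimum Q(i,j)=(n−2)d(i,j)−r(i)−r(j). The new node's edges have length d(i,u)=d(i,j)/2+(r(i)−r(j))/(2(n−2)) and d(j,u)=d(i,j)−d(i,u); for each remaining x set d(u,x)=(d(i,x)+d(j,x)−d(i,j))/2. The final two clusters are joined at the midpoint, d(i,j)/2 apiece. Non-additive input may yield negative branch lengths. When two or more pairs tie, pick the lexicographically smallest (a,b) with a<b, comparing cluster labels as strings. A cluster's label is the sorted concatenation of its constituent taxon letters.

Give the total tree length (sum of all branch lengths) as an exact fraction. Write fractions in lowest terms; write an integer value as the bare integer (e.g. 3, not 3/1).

1. join C+P (d=2, Q=-190) ⇒ CP; edges |C|=13/6, |P|=-1/6
  updated: d(B,CP)=39/2, d(CP,F)=45/2, d(CP,G)=25/2, d(CP,H)=23, d(CP,I)=9/2, d(CP,J)=11
2. join G+H (d=1, Q=-277/2) ⇒ GH; edges |G|=-83/20, |H|=103/20
  updated: d(B,GH)=29/2, d(CP,GH)=69/4, d(F,GH)=21/2, d(GH,I)=9, d(GH,J)=17
3. join CP+J (d=11, Q=-431/4) ⇒ CJP; edges |CP|=167/32, |J|=185/32
  updated: d(B,CJP)=53/4, d(CJP,F)=65/4, d(CJP,GH)=93/8, d(CJP,I)=7/4
4. join F+GH (d=21/2, Q=-479/8) ⇒ FGH; edges |F|=253/48, |GH|=251/48
  updated: d(B,FGH)=19/2, d(CJP,FGH)=139/16, d(FGH,I)=5/4
5. join B+FGH (d=19/2, Q=-451/16) ⇒ BFGH; edges |B|=437/64, |FGH|=171/64
  updated: d(BFGH,CJP)=199/32, d(BFGH,I)=-13/8
6. join BFGH+CJP (d=199/32, Q=-203/32) ⇒ BCFGHJP; edges |BFGH|=91/64, |CJP|=307/64
  updated: d(BCFGHJP,I)=-195/64
7. join BCFGHJP+I (d=-195/64) ⇒ BCFGHIJP; edges |BCFGHJP|=-195/128, |I|=-195/128
final tree: (((B:437/64,(F:253/48,(G:-83/20,H:103/20):251/48):171/64):91/64,((C:13/6,P:-1/6):167/32,J:185/32):307/64):-195/128,I:-195/128)
total length: 2379/64

2379/64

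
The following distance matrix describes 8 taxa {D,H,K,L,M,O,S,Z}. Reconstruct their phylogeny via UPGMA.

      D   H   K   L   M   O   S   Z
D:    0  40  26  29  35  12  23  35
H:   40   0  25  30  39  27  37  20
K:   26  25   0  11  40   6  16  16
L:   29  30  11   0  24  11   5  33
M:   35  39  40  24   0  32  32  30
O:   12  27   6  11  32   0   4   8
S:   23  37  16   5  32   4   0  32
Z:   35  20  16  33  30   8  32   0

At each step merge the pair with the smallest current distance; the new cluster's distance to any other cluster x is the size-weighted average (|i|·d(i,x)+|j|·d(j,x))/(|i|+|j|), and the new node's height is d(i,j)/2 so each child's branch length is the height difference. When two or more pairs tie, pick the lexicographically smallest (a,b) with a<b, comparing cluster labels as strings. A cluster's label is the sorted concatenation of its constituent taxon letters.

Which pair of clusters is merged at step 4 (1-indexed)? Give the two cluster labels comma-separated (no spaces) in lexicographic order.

step 1: merge (O,S) at d=4; branch lengths O→2, S→2; new cluster OS
  updated: d(D,OS)=35/2, d(H,OS)=32, d(K,OS)=11, d(L,OS)=8, d(M,OS)=32, d(OS,Z)=20
step 2: merge (L,OS) at d=8; branch lengths L→4, OS→2; new cluster LOS
  updated: d(D,LOS)=64/3, d(H,LOS)=94/3, d(K,LOS)=11, d(LOS,M)=88/3, d(LOS,Z)=73/3
step 3: merge (K,LOS) at d=11; branch lengths K→11/2, LOS→3/2; new cluster KLOS
  updated: d(D,KLOS)=45/2, d(H,KLOS)=119/4, d(KLOS,M)=32, d(KLOS,Z)=89/4
step 4: merge (H,Z) at d=20; branch lengths H→10, Z→10; new cluster HZ
  updated: d(D,HZ)=75/2, d(HZ,KLOS)=26, d(HZ,M)=69/2
step 5: merge (D,KLOS) at d=45/2; branch lengths D→45/4, KLOS→23/4; new cluster DKLOS
  updated: d(DKLOS,HZ)=283/10, d(DKLOS,M)=163/5
step 6: merge (DKLOS,HZ) at d=283/10; branch lengths DKLOS→29/10, HZ→83/20; new cluster DHKLOSZ
  updated: d(DHKLOSZ,M)=232/7
step 7: merge (DHKLOSZ,M) at d=232/7; branch lengths DHKLOSZ→339/140, M→116/7; new cluster DHKLMOSZ
final tree: (((D:45/4,(K:11/2,(L:4,(O:2,S:2):2):3/2):23/4):29/10,(H:10,Z:10):83/20):339/140,M:116/7)
total length: 5603/70

H,Z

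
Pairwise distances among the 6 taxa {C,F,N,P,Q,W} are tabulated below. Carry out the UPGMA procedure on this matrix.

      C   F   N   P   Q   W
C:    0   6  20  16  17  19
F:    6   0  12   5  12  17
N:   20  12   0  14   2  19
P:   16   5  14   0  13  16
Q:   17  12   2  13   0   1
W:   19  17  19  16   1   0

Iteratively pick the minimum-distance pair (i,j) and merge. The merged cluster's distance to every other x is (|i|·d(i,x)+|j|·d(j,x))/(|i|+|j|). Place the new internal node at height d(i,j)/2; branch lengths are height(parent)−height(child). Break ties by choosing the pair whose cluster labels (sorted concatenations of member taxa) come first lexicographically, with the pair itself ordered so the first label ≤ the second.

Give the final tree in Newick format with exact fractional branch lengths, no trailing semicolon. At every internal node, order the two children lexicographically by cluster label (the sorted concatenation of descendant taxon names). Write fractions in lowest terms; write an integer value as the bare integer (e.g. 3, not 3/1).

iteration 1: select Q,W (d=1); attach at lengths (1/2, 1/2); label the merged cluster QW
  updated: d(C,QW)=18, d(F,QW)=29/2, d(N,QW)=21/2, d(P,QW)=29/2
iteration 2: select F,P (d=5); attach at lengths (5/2, 5/2); label the merged cluster FP
  updated: d(C,FP)=11, d(FP,N)=13, d(FP,QW)=29/2
iteration 3: select N,QW (d=21/2); attach at lengths (21/4, 19/4); label the merged cluster NQW
  updated: d(C,NQW)=56/3, d(FP,NQW)=14
iteration 4: select C,FP (d=11); attach at lengths (11/2, 3); label the merged cluster CFP
  updated: d(CFP,NQW)=140/9
iteration 5: select CFP,NQW (d=140/9); attach at lengths (41/18, 91/36); label the merged cluster CFNPQW
final tree: ((C:11/2,(F:5/2,P:5/2):3):41/18,(N:21/4,(Q:1/2,W:1/2):19/4):91/36)
total length: 1055/36

((C:11/2,(F:5/2,P:5/2):3):41/18,(N:21/4,(Q:1/2,W:1/2):19/4):91/36)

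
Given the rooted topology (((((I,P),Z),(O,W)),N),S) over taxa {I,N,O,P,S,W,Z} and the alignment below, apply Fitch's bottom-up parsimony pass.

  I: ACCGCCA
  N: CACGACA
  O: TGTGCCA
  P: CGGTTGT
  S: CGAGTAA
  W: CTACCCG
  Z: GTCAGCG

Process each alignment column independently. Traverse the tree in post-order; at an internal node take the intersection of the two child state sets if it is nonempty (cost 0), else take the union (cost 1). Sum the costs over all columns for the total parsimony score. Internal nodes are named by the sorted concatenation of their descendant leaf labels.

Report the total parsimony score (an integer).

site 0, node IP: I={A} ∪ P={C} → {A,C} (+1)
site 0, node IPZ: IP={A,C} ∪ Z={G} → {A,C,G} (+1)
site 0, node OW: O={T} ∪ W={C} → {C,T} (+1)
site 0, node IOPWZ: IPZ={A,C,G} ∩ OW={C,T} → {C} (+0)
site 0, node INOPWZ: IOPWZ={C} ∩ N={C} → {C} (+0)
site 0, node INOPSWZ: INOPWZ={C} ∩ S={C} → {C} (+0)
site 1, node IP: I={C} ∪ P={G} → {C,G} (+1)
site 1, node IPZ: IP={C,G} ∪ Z={T} → {C,G,T} (+1)
site 1, node OW: O={G} ∪ W={T} → {G,T} (+1)
site 1, node IOPWZ: IPZ={C,G,T} ∩ OW={G,T} → {G,T} (+0)
site 1, node INOPWZ: IOPWZ={G,T} ∪ N={A} → {A,G,T} (+1)
site 1, node INOPSWZ: INOPWZ={A,G,T} ∩ S={G} → {G} (+0)
site 2, node IP: I={C} ∪ P={G} → {C,G} (+1)
site 2, node IPZ: IP={C,G} ∩ Z={C} → {C} (+0)
site 2, node OW: O={T} ∪ W={A} → {A,T} (+1)
site 2, node IOPWZ: IPZ={C} ∪ OW={A,T} → {A,C,T} (+1)
site 2, node INOPWZ: IOPWZ={A,C,T} ∩ N={C} → {C} (+0)
site 2, node INOPSWZ: INOPWZ={C} ∪ S={A} → {A,C} (+1)
site 3, node IP: I={G} ∪ P={T} → {G,T} (+1)
site 3, node IPZ: IP={G,T} ∪ Z={A} → {A,G,T} (+1)
site 3, node OW: O={G} ∪ W={C} → {C,G} (+1)
site 3, node IOPWZ: IPZ={A,G,T} ∩ OW={C,G} → {G} (+0)
site 3, node INOPWZ: IOPWZ={G} ∩ N={G} → {G} (+0)
site 3, node INOPSWZ: INOPWZ={G} ∩ S={G} → {G} (+0)
site 4, node IP: I={C} ∪ P={T} → {C,T} (+1)
site 4, node IPZ: IP={C,T} ∪ Z={G} → {C,G,T} (+1)
site 4, node OW: O={C} ∩ W={C} → {C} (+0)
site 4, node IOPWZ: IPZ={C,G,T} ∩ OW={C} → {C} (+0)
site 4, node INOPWZ: IOPWZ={C} ∪ N={A} → {A,C} (+1)
site 4, node INOPSWZ: INOPWZ={A,C} ∪ S={T} → {A,C,T} (+1)
site 5, node IP: I={C} ∪ P={G} → {C,G} (+1)
site 5, node IPZ: IP={C,G} ∩ Z={C} → {C} (+0)
site 5, node OW: O={C} ∩ W={C} → {C} (+0)
site 5, node IOPWZ: IPZ={C} ∩ OW={C} → {C} (+0)
site 5, node INOPWZ: IOPWZ={C} ∩ N={C} → {C} (+0)
site 5, node INOPSWZ: INOPWZ={C} ∪ S={A} → {A,C} (+1)
site 6, node IP: I={A} ∪ P={T} → {A,T} (+1)
site 6, node IPZ: IP={A,T} ∪ Z={G} → {A,G,T} (+1)
site 6, node OW: O={A} ∪ W={G} → {A,G} (+1)
site 6, node IOPWZ: IPZ={A,G,T} ∩ OW={A,G} → {A,G} (+0)
site 6, node INOPWZ: IOPWZ={A,G} ∩ N={A} → {A} (+0)
site 6, node INOPSWZ: INOPWZ={A} ∩ S={A} → {A} (+0)
per-site changes: [3, 4, 4, 3, 4, 2, 3]; total = 23

23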